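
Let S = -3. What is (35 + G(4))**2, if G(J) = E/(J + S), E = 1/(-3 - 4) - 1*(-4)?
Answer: 73984/49 ≈ 1509.9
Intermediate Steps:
E = 27/7 (E = 1/(-7) + 4 = -1/7 + 4 = 27/7 ≈ 3.8571)
G(J) = 27/(7*(-3 + J)) (G(J) = (27/7)/(J - 3) = (27/7)/(-3 + J) = 27/(7*(-3 + J)))
(35 + G(4))**2 = (35 + 27/(7*(-3 + 4)))**2 = (35 + (27/7)/1)**2 = (35 + (27/7)*1)**2 = (35 + 27/7)**2 = (272/7)**2 = 73984/49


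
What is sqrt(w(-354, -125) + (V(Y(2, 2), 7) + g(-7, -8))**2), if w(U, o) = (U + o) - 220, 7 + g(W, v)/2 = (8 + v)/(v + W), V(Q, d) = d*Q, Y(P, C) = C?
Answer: I*sqrt(699) ≈ 26.439*I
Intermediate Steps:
V(Q, d) = Q*d
g(W, v) = -14 + 2*(8 + v)/(W + v) (g(W, v) = -14 + 2*((8 + v)/(v + W)) = -14 + 2*((8 + v)/(W + v)) = -14 + 2*(8 + v)/(W + v))
w(U, o) = -220 + U + o
sqrt(w(-354, -125) + (V(Y(2, 2), 7) + g(-7, -8))**2) = sqrt((-220 - 354 - 125) + (2*7 + 2*(8 - 7*(-7) - 6*(-8))/(-7 - 8))**2) = sqrt(-699 + (14 + 2*(8 + 49 + 48)/(-15))**2) = sqrt(-699 + (14 + 2*(-1/15)*105)**2) = sqrt(-699 + (14 - 14)**2) = sqrt(-699 + 0**2) = sqrt(-699 + 0) = sqrt(-699) = I*sqrt(699)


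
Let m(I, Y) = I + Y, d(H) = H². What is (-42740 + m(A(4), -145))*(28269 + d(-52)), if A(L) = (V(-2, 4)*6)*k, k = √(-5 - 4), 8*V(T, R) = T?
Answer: -1328277105 - 278757*I/2 ≈ -1.3283e+9 - 1.3938e+5*I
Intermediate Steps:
V(T, R) = T/8
k = 3*I (k = √(-9) = 3*I ≈ 3.0*I)
A(L) = -9*I/2 (A(L) = (((⅛)*(-2))*6)*(3*I) = (-¼*6)*(3*I) = -9*I/2)
(-42740 + m(A(4), -145))*(28269 + d(-52)) = (-42740 + (-9*I/2 - 145))*(28269 + (-52)²) = (-42740 + (-145 - 9*I/2))*(28269 + 2704) = (-42885 - 9*I/2)*30973 = -1328277105 - 278757*I/2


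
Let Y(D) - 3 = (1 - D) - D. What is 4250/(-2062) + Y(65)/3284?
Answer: -3554203/1692902 ≈ -2.0995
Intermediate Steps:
Y(D) = 4 - 2*D (Y(D) = 3 + ((1 - D) - D) = 3 + (1 - 2*D) = 4 - 2*D)
4250/(-2062) + Y(65)/3284 = 4250/(-2062) + (4 - 2*65)/3284 = 4250*(-1/2062) + (4 - 130)*(1/3284) = -2125/1031 - 126*1/3284 = -2125/1031 - 63/1642 = -3554203/1692902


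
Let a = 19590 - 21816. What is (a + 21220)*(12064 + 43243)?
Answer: 1050501158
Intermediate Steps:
a = -2226
(a + 21220)*(12064 + 43243) = (-2226 + 21220)*(12064 + 43243) = 18994*55307 = 1050501158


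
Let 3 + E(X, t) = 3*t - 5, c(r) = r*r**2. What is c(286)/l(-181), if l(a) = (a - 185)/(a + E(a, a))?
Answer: 46787312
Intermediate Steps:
c(r) = r**3
E(X, t) = -8 + 3*t (E(X, t) = -3 + (3*t - 5) = -3 + (-5 + 3*t) = -8 + 3*t)
l(a) = (-185 + a)/(-8 + 4*a) (l(a) = (a - 185)/(a + (-8 + 3*a)) = (-185 + a)/(-8 + 4*a))
c(286)/l(-181) = 286**3/(((-185 - 181)/(4*(-2 - 181)))) = 23393656/(((1/4)*(-366)/(-183))) = 23393656/(((1/4)*(-1/183)*(-366))) = 23393656/(1/2) = 23393656*2 = 46787312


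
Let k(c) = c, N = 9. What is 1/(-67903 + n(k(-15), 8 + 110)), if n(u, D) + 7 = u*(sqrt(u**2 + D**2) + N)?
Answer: -13609/925387700 + 3*sqrt(14149)/925387700 ≈ -1.4321e-5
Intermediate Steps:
n(u, D) = -7 + u*(9 + sqrt(D**2 + u**2)) (n(u, D) = -7 + u*(sqrt(u**2 + D**2) + 9) = -7 + u*(sqrt(D**2 + u**2) + 9) = -7 + u*(9 + sqrt(D**2 + u**2)))
1/(-67903 + n(k(-15), 8 + 110)) = 1/(-67903 + (-7 + 9*(-15) - 15*sqrt((8 + 110)**2 + (-15)**2))) = 1/(-67903 + (-7 - 135 - 15*sqrt(118**2 + 225))) = 1/(-67903 + (-7 - 135 - 15*sqrt(13924 + 225))) = 1/(-67903 + (-7 - 135 - 15*sqrt(14149))) = 1/(-67903 + (-142 - 15*sqrt(14149))) = 1/(-68045 - 15*sqrt(14149))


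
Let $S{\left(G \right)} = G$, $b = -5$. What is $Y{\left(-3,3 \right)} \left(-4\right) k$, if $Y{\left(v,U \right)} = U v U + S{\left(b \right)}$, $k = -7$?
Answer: $-896$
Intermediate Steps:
$Y{\left(v,U \right)} = -5 + v U^{2}$ ($Y{\left(v,U \right)} = U v U - 5 = v U^{2} - 5 = -5 + v U^{2}$)
$Y{\left(-3,3 \right)} \left(-4\right) k = \left(-5 - 3 \cdot 3^{2}\right) \left(-4\right) \left(-7\right) = \left(-5 - 27\right) \left(-4\right) \left(-7\right) = \left(-32\right) \left(-4\right) \left(-7\right) = 128 \left(-7\right) = -896$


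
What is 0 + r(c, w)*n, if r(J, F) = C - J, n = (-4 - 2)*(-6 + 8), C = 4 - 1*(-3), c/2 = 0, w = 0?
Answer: -84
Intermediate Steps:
c = 0 (c = 2*0 = 0)
C = 7 (C = 4 + 3 = 7)
n = -12 (n = -6*2 = -12)
r(J, F) = 7 - J
0 + r(c, w)*n = 0 + (7 - 1*0)*(-12) = 0 + (7 + 0)*(-12) = 0 + 7*(-12) = 0 - 84 = -84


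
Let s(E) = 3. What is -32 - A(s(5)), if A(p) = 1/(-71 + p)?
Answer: -2175/68 ≈ -31.985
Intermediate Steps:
-32 - A(s(5)) = -32 - 1/(-71 + 3) = -32 - 1/(-68) = -32 - 1*(-1/68) = -32 + 1/68 = -2175/68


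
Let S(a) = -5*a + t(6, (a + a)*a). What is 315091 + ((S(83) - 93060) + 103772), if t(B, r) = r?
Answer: 339166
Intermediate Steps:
S(a) = -5*a + 2*a² (S(a) = -5*a + (a + a)*a = -5*a + (2*a)*a = -5*a + 2*a²)
315091 + ((S(83) - 93060) + 103772) = 315091 + ((83*(-5 + 2*83) - 93060) + 103772) = 315091 + ((83*(-5 + 166) - 93060) + 103772) = 315091 + ((83*161 - 93060) + 103772) = 315091 + ((13363 - 93060) + 103772) = 315091 + (-79697 + 103772) = 315091 + 24075 = 339166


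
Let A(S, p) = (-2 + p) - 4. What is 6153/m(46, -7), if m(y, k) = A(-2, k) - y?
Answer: -6153/59 ≈ -104.29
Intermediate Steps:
A(S, p) = -6 + p
m(y, k) = -6 + k - y (m(y, k) = (-6 + k) - y = -6 + k - y)
6153/m(46, -7) = 6153/(-6 - 7 - 1*46) = 6153/(-6 - 7 - 46) = 6153/(-59) = 6153*(-1/59) = -6153/59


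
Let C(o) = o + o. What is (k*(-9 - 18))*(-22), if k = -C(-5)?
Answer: 5940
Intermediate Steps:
C(o) = 2*o
k = 10 (k = -2*(-5) = -1*(-10) = 10)
(k*(-9 - 18))*(-22) = (10*(-9 - 18))*(-22) = (10*(-27))*(-22) = -270*(-22) = 5940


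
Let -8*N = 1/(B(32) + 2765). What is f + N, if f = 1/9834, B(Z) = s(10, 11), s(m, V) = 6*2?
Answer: 6191/109236072 ≈ 5.6675e-5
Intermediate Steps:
s(m, V) = 12
B(Z) = 12
N = -1/22216 (N = -1/(8*(12 + 2765)) = -1/8/2777 = -1/8*1/2777 = -1/22216 ≈ -4.5013e-5)
f = 1/9834 ≈ 0.00010169
f + N = 1/9834 - 1/22216 = 6191/109236072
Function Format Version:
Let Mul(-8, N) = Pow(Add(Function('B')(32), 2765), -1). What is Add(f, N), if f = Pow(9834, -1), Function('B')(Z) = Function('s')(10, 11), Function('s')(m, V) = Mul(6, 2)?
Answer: Rational(6191, 109236072) ≈ 5.6675e-5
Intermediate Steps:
Function('s')(m, V) = 12
Function('B')(Z) = 12
N = Rational(-1, 22216) (N = Mul(Rational(-1, 8), Pow(Add(12, 2765), -1)) = Mul(Rational(-1, 8), Pow(2777, -1)) = Mul(Rational(-1, 8), Rational(1, 2777)) = Rational(-1, 22216) ≈ -4.5013e-5)
f = Rational(1, 9834) ≈ 0.00010169
Add(f, N) = Add(Rational(1, 9834), Rational(-1, 22216)) = Rational(6191, 109236072)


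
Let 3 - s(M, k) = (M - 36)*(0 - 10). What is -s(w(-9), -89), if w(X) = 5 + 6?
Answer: 247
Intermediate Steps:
w(X) = 11
s(M, k) = -357 + 10*M (s(M, k) = 3 - (M - 36)*(0 - 10) = 3 - (-36 + M)*(-10) = 3 - (360 - 10*M) = 3 + (-360 + 10*M) = -357 + 10*M)
-s(w(-9), -89) = -(-357 + 10*11) = -(-357 + 110) = -1*(-247) = 247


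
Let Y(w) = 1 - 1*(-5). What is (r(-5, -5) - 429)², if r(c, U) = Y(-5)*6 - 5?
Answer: 158404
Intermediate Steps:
Y(w) = 6 (Y(w) = 1 + 5 = 6)
r(c, U) = 31 (r(c, U) = 6*6 - 5 = 36 - 5 = 31)
(r(-5, -5) - 429)² = (31 - 429)² = (-398)² = 158404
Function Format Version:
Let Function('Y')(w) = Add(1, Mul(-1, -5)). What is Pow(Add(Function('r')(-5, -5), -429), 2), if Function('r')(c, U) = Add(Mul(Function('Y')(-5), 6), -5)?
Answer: 158404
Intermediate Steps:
Function('Y')(w) = 6 (Function('Y')(w) = Add(1, 5) = 6)
Function('r')(c, U) = 31 (Function('r')(c, U) = Add(Mul(6, 6), -5) = Add(36, -5) = 31)
Pow(Add(Function('r')(-5, -5), -429), 2) = Pow(Add(31, -429), 2) = Pow(-398, 2) = 158404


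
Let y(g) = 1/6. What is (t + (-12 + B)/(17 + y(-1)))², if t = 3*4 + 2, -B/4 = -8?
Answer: 2439844/10609 ≈ 229.98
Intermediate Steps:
B = 32 (B = -4*(-8) = 32)
y(g) = ⅙
t = 14 (t = 12 + 2 = 14)
(t + (-12 + B)/(17 + y(-1)))² = (14 + (-12 + 32)/(17 + ⅙))² = (14 + 20/(103/6))² = (14 + 20*(6/103))² = (14 + 120/103)² = (1562/103)² = 2439844/10609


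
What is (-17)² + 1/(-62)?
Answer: 17917/62 ≈ 288.98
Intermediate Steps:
(-17)² + 1/(-62) = 289 - 1/62 = 17917/62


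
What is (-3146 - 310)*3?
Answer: -10368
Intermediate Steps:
(-3146 - 310)*3 = -3456*3 = -10368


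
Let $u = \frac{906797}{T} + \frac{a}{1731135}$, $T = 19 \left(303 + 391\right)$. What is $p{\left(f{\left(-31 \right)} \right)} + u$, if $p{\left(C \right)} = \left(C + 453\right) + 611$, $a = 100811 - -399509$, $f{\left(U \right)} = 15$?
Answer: $\frac{5241288859361}{4565349222} \approx 1148.1$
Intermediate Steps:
$T = 13186$ ($T = 19 \cdot 694 = 13186$)
$a = 500320$ ($a = 100811 + 399509 = 500320$)
$u = \frac{315277048823}{4565349222}$ ($u = \frac{906797}{13186} + \frac{500320}{1731135} = 906797 \cdot \frac{1}{13186} + 500320 \cdot \frac{1}{1731135} = \frac{906797}{13186} + \frac{100064}{346227} = \frac{315277048823}{4565349222} \approx 69.059$)
$p{\left(C \right)} = 1064 + C$ ($p{\left(C \right)} = \left(453 + C\right) + 611 = 1064 + C$)
$p{\left(f{\left(-31 \right)} \right)} + u = \left(1064 + 15\right) + \frac{315277048823}{4565349222} = 1079 + \frac{315277048823}{4565349222} = \frac{5241288859361}{4565349222}$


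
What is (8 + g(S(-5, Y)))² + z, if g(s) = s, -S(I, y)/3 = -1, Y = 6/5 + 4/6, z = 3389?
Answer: 3510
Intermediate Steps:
Y = 28/15 (Y = 6*(⅕) + 4*(⅙) = 6/5 + ⅔ = 28/15 ≈ 1.8667)
S(I, y) = 3 (S(I, y) = -3*(-1) = 3)
(8 + g(S(-5, Y)))² + z = (8 + 3)² + 3389 = 11² + 3389 = 121 + 3389 = 3510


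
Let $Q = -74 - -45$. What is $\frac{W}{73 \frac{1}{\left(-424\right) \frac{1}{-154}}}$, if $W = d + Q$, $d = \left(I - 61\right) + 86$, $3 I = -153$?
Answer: $- \frac{1060}{511} \approx -2.0744$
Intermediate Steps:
$I = -51$ ($I = \frac{1}{3} \left(-153\right) = -51$)
$d = -26$ ($d = \left(-51 - 61\right) + 86 = -112 + 86 = -26$)
$Q = -29$ ($Q = -74 + 45 = -29$)
$W = -55$ ($W = -26 - 29 = -55$)
$\frac{W}{73 \frac{1}{\left(-424\right) \frac{1}{-154}}} = - \frac{55}{73 \frac{1}{\left(-424\right) \frac{1}{-154}}} = - \frac{55}{73 \frac{1}{\left(-424\right) \left(- \frac{1}{154}\right)}} = - \frac{55}{73 \frac{1}{\frac{212}{77}}} = - \frac{55}{73 \cdot \frac{77}{212}} = - \frac{55}{\frac{5621}{212}} = \left(-55\right) \frac{212}{5621} = - \frac{1060}{511}$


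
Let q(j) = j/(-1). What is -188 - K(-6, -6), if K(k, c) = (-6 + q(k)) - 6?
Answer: -182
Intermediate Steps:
q(j) = -j (q(j) = j*(-1) = -j)
K(k, c) = -12 - k (K(k, c) = (-6 - k) - 6 = -12 - k)
-188 - K(-6, -6) = -188 - (-12 - 1*(-6)) = -188 - (-12 + 6) = -188 - 1*(-6) = -188 + 6 = -182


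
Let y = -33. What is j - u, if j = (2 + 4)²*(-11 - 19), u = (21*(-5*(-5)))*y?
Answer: 16245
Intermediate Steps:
u = -17325 (u = (21*(-5*(-5)))*(-33) = (21*25)*(-33) = 525*(-33) = -17325)
j = -1080 (j = 6²*(-30) = 36*(-30) = -1080)
j - u = -1080 - 1*(-17325) = -1080 + 17325 = 16245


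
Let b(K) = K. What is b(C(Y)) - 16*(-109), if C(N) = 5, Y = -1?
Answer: 1749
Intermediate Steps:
b(C(Y)) - 16*(-109) = 5 - 16*(-109) = 5 + 1744 = 1749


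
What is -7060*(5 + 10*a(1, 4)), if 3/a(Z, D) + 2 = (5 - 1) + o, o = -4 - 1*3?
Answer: 7060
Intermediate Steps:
o = -7 (o = -4 - 3 = -7)
a(Z, D) = -⅗ (a(Z, D) = 3/(-2 + ((5 - 1) - 7)) = 3/(-2 + (4 - 7)) = 3/(-2 - 3) = 3/(-5) = 3*(-⅕) = -⅗)
-7060*(5 + 10*a(1, 4)) = -7060*(5 + 10*(-⅗)) = -7060*(5 - 6) = -7060*(-1) = 7060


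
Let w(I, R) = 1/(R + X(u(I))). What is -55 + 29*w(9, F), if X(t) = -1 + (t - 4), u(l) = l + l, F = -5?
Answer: -411/8 ≈ -51.375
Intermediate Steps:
u(l) = 2*l
X(t) = -5 + t (X(t) = -1 + (-4 + t) = -5 + t)
w(I, R) = 1/(-5 + R + 2*I) (w(I, R) = 1/(R + (-5 + 2*I)) = 1/(-5 + R + 2*I))
-55 + 29*w(9, F) = -55 + 29/(-5 - 5 + 2*9) = -55 + 29/(-5 - 5 + 18) = -55 + 29/8 = -411/8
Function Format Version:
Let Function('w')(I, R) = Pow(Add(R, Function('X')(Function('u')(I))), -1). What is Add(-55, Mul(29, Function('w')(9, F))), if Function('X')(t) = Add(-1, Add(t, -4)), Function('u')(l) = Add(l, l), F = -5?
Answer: Rational(-411, 8) ≈ -51.375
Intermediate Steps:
Function('u')(l) = Mul(2, l)
Function('X')(t) = Add(-5, t) (Function('X')(t) = Add(-1, Add(-4, t)) = Add(-5, t))
Function('w')(I, R) = Pow(Add(-5, R, Mul(2, I)), -1) (Function('w')(I, R) = Pow(Add(R, Add(-5, Mul(2, I))), -1) = Pow(Add(-5, R, Mul(2, I)), -1))
Add(-55, Mul(29, Function('w')(9, F))) = Add(-55, Mul(29, Pow(Add(-5, -5, Mul(2, 9)), -1))) = Add(-55, Mul(29, Pow(Add(-5, -5, 18), -1))) = Add(-55, Mul(29, Pow(8, -1))) = Add(-55, Mul(29, Rational(1, 8))) = Add(-55, Rational(29, 8)) = Rational(-411, 8)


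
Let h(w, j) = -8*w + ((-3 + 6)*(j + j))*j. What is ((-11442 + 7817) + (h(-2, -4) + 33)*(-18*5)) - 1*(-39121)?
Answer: 22446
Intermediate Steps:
h(w, j) = -8*w + 6*j**2 (h(w, j) = -8*w + (3*(2*j))*j = -8*w + (6*j)*j = -8*w + 6*j**2)
((-11442 + 7817) + (h(-2, -4) + 33)*(-18*5)) - 1*(-39121) = ((-11442 + 7817) + ((-8*(-2) + 6*(-4)**2) + 33)*(-18*5)) - 1*(-39121) = (-3625 + ((16 + 6*16) + 33)*(-90)) + 39121 = (-3625 + ((16 + 96) + 33)*(-90)) + 39121 = (-3625 + (112 + 33)*(-90)) + 39121 = (-3625 + 145*(-90)) + 39121 = (-3625 - 13050) + 39121 = -16675 + 39121 = 22446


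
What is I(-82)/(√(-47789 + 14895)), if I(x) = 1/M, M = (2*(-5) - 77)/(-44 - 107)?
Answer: -151*I*√32894/2861778 ≈ -0.0095697*I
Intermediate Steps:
M = 87/151 (M = (-10 - 77)/(-151) = -87*(-1/151) = 87/151 ≈ 0.57616)
I(x) = 151/87 (I(x) = 1/(87/151) = 151/87)
I(-82)/(√(-47789 + 14895)) = 151/(87*(√(-47789 + 14895))) = 151/(87*(√(-32894))) = 151/(87*((I*√32894))) = 151*(-I*√32894/32894)/87 = -151*I*√32894/2861778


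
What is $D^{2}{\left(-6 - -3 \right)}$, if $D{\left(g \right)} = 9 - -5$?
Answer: $196$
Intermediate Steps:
$D{\left(g \right)} = 14$ ($D{\left(g \right)} = 9 + 5 = 14$)
$D^{2}{\left(-6 - -3 \right)} = 14^{2} = 196$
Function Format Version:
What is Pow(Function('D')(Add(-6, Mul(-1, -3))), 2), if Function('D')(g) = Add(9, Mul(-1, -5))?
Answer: 196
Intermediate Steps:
Function('D')(g) = 14 (Function('D')(g) = Add(9, 5) = 14)
Pow(Function('D')(Add(-6, Mul(-1, -3))), 2) = Pow(14, 2) = 196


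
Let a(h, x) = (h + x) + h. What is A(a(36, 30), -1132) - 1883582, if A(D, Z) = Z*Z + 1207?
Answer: -600951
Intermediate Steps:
a(h, x) = x + 2*h
A(D, Z) = 1207 + Z² (A(D, Z) = Z² + 1207 = 1207 + Z²)
A(a(36, 30), -1132) - 1883582 = (1207 + (-1132)²) - 1883582 = (1207 + 1281424) - 1883582 = 1282631 - 1883582 = -600951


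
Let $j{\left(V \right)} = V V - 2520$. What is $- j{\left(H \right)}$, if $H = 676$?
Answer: $-454456$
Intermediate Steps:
$j{\left(V \right)} = -2520 + V^{2}$ ($j{\left(V \right)} = V^{2} - 2520 = -2520 + V^{2}$)
$- j{\left(H \right)} = - (-2520 + 676^{2}) = - (-2520 + 456976) = \left(-1\right) 454456 = -454456$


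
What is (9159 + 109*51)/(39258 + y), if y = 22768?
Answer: 7359/31013 ≈ 0.23729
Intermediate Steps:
(9159 + 109*51)/(39258 + y) = (9159 + 109*51)/(39258 + 22768) = (9159 + 5559)/62026 = 14718*(1/62026) = 7359/31013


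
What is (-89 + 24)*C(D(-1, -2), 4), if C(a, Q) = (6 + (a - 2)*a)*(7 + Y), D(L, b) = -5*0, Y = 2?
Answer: -3510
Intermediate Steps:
D(L, b) = 0
C(a, Q) = 54 + 9*a*(-2 + a) (C(a, Q) = (6 + (a - 2)*a)*(7 + 2) = (6 + (-2 + a)*a)*9 = (6 + a*(-2 + a))*9 = 54 + 9*a*(-2 + a))
(-89 + 24)*C(D(-1, -2), 4) = (-89 + 24)*(54 - 18*0 + 9*0²) = -65*(54 + 0 + 9*0) = -65*(54 + 0 + 0) = -65*54 = -3510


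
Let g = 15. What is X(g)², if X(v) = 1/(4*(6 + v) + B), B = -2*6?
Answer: 1/5184 ≈ 0.00019290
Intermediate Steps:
B = -12
X(v) = 1/(12 + 4*v) (X(v) = 1/(4*(6 + v) - 12) = 1/((24 + 4*v) - 12) = 1/(12 + 4*v))
X(g)² = (1/(4*(3 + 15)))² = ((¼)/18)² = ((¼)*(1/18))² = (1/72)² = 1/5184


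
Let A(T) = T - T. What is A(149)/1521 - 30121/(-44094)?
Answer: 30121/44094 ≈ 0.68311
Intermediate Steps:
A(T) = 0
A(149)/1521 - 30121/(-44094) = 0/1521 - 30121/(-44094) = 0*(1/1521) - 30121*(-1/44094) = 0 + 30121/44094 = 30121/44094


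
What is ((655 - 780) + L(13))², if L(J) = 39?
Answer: 7396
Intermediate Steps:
((655 - 780) + L(13))² = ((655 - 780) + 39)² = (-125 + 39)² = (-86)² = 7396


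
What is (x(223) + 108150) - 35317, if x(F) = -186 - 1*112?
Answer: 72535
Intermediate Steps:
x(F) = -298 (x(F) = -186 - 112 = -298)
(x(223) + 108150) - 35317 = (-298 + 108150) - 35317 = 107852 - 35317 = 72535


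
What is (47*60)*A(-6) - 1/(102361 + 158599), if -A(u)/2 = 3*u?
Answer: 26492659199/260960 ≈ 1.0152e+5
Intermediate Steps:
A(u) = -6*u
(47*60)*A(-6) - 1/(102361 + 158599) = (47*60)*(-6*(-6)) - 1/(102361 + 158599) = 2820*36 - 1/260960 = 101520 - 1*1/260960 = 101520 - 1/260960 = 26492659199/260960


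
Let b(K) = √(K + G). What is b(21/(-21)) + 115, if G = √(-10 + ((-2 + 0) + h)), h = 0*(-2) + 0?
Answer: 115 + √(-1 + 2*I*√3) ≈ 116.14 + 1.5175*I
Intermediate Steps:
h = 0 (h = 0 + 0 = 0)
G = 2*I*√3 (G = √(-10 + ((-2 + 0) + 0)) = √(-10 + (-2 + 0)) = √(-10 - 2) = √(-12) = 2*I*√3 ≈ 3.4641*I)
b(K) = √(K + 2*I*√3)
b(21/(-21)) + 115 = √(21/(-21) + 2*I*√3) + 115 = √(21*(-1/21) + 2*I*√3) + 115 = √(-1 + 2*I*√3) + 115 = 115 + √(-1 + 2*I*√3)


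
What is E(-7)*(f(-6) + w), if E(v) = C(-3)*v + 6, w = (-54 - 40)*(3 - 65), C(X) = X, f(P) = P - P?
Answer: 157356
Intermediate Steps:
f(P) = 0
w = 5828 (w = -94*(-62) = 5828)
E(v) = 6 - 3*v (E(v) = -3*v + 6 = 6 - 3*v)
E(-7)*(f(-6) + w) = (6 - 3*(-7))*(0 + 5828) = (6 + 21)*5828 = 27*5828 = 157356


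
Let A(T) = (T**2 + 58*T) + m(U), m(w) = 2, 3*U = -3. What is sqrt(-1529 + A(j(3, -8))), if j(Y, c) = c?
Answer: I*sqrt(1927) ≈ 43.898*I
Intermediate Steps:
U = -1 (U = (1/3)*(-3) = -1)
A(T) = 2 + T**2 + 58*T (A(T) = (T**2 + 58*T) + 2 = 2 + T**2 + 58*T)
sqrt(-1529 + A(j(3, -8))) = sqrt(-1529 + (2 + (-8)**2 + 58*(-8))) = sqrt(-1529 + (2 + 64 - 464)) = sqrt(-1529 - 398) = sqrt(-1927) = I*sqrt(1927)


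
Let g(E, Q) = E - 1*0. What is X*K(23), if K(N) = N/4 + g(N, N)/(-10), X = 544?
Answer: 9384/5 ≈ 1876.8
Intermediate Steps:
g(E, Q) = E (g(E, Q) = E + 0 = E)
K(N) = 3*N/20 (K(N) = N/4 + N/(-10) = N*(¼) + N*(-⅒) = N/4 - N/10 = 3*N/20)
X*K(23) = 544*((3/20)*23) = 544*(69/20) = 9384/5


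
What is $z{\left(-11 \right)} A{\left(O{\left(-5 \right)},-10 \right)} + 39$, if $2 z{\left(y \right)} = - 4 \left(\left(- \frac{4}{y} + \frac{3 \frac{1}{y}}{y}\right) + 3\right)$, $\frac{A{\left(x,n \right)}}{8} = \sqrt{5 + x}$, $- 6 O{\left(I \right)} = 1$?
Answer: $39 - \frac{3280 \sqrt{174}}{363} \approx -80.191$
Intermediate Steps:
$O{\left(I \right)} = - \frac{1}{6}$ ($O{\left(I \right)} = \left(- \frac{1}{6}\right) 1 = - \frac{1}{6}$)
$A{\left(x,n \right)} = 8 \sqrt{5 + x}$
$z{\left(y \right)} = -6 - \frac{6}{y^{2}} + \frac{8}{y}$ ($z{\left(y \right)} = \frac{\left(-4\right) \left(\left(- \frac{4}{y} + \frac{3 \frac{1}{y}}{y}\right) + 3\right)}{2} = \frac{\left(-4\right) \left(\left(- \frac{4}{y} + \frac{3}{y^{2}}\right) + 3\right)}{2} = \frac{\left(-4\right) \left(3 - \frac{4}{y} + \frac{3}{y^{2}}\right)}{2} = \frac{-12 - \frac{12}{y^{2}} + \frac{16}{y}}{2} = -6 - \frac{6}{y^{2}} + \frac{8}{y}$)
$z{\left(-11 \right)} A{\left(O{\left(-5 \right)},-10 \right)} + 39 = \left(-6 - \frac{6}{121} + \frac{8}{-11}\right) 8 \sqrt{5 - \frac{1}{6}} + 39 = \left(-6 - \frac{6}{121} + 8 \left(- \frac{1}{11}\right)\right) 8 \sqrt{\frac{29}{6}} + 39 = \left(-6 - \frac{6}{121} - \frac{8}{11}\right) 8 \frac{\sqrt{174}}{6} + 39 = - \frac{820 \frac{4 \sqrt{174}}{3}}{121} + 39 = - \frac{3280 \sqrt{174}}{363} + 39 = 39 - \frac{3280 \sqrt{174}}{363}$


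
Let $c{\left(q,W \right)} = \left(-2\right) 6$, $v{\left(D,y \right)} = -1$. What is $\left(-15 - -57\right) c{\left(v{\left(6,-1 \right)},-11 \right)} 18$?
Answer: $-9072$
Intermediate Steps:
$c{\left(q,W \right)} = -12$
$\left(-15 - -57\right) c{\left(v{\left(6,-1 \right)},-11 \right)} 18 = \left(-15 - -57\right) \left(-12\right) 18 = \left(-15 + 57\right) \left(-12\right) 18 = 42 \left(-12\right) 18 = \left(-504\right) 18 = -9072$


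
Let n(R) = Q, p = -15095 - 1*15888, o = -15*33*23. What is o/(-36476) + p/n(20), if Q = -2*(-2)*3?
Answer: -12840901/4974 ≈ -2581.6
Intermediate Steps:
Q = 12 (Q = 4*3 = 12)
o = -11385 (o = -495*23 = -11385)
p = -30983 (p = -15095 - 15888 = -30983)
n(R) = 12
o/(-36476) + p/n(20) = -11385/(-36476) - 30983/12 = -11385*(-1/36476) - 30983*1/12 = 1035/3316 - 30983/12 = -12840901/4974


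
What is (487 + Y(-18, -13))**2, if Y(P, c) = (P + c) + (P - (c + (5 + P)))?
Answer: 215296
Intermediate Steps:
Y(P, c) = -5 + P (Y(P, c) = (P + c) + (P - (5 + P + c)) = (P + c) + (P + (-5 - P - c)) = (P + c) + (-5 - c) = -5 + P)
(487 + Y(-18, -13))**2 = (487 + (-5 - 18))**2 = (487 - 23)**2 = 464**2 = 215296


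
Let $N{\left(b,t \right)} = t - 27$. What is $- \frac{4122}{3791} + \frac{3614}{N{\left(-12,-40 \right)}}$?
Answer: $- \frac{13976848}{253997} \approx -55.028$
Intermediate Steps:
$N{\left(b,t \right)} = -27 + t$
$- \frac{4122}{3791} + \frac{3614}{N{\left(-12,-40 \right)}} = - \frac{4122}{3791} + \frac{3614}{-27 - 40} = \left(-4122\right) \frac{1}{3791} + \frac{3614}{-67} = - \frac{4122}{3791} + 3614 \left(- \frac{1}{67}\right) = - \frac{4122}{3791} - \frac{3614}{67} = - \frac{13976848}{253997}$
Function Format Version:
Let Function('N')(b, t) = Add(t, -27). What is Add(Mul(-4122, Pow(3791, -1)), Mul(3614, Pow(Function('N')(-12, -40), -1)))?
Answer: Rational(-13976848, 253997) ≈ -55.028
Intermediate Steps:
Function('N')(b, t) = Add(-27, t)
Add(Mul(-4122, Pow(3791, -1)), Mul(3614, Pow(Function('N')(-12, -40), -1))) = Add(Mul(-4122, Pow(3791, -1)), Mul(3614, Pow(Add(-27, -40), -1))) = Add(Mul(-4122, Rational(1, 3791)), Mul(3614, Pow(-67, -1))) = Add(Rational(-4122, 3791), Mul(3614, Rational(-1, 67))) = Add(Rational(-4122, 3791), Rational(-3614, 67)) = Rational(-13976848, 253997)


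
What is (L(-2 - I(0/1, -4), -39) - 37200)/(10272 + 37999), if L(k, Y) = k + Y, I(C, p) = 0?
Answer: -37241/48271 ≈ -0.77150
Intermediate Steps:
L(k, Y) = Y + k
(L(-2 - I(0/1, -4), -39) - 37200)/(10272 + 37999) = ((-39 + (-2 - 1*0)) - 37200)/(10272 + 37999) = ((-39 + (-2 + 0)) - 37200)/48271 = ((-39 - 2) - 37200)*(1/48271) = (-41 - 37200)*(1/48271) = -37241*1/48271 = -37241/48271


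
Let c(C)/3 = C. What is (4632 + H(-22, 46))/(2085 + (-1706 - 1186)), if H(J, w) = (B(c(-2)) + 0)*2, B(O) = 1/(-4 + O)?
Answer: -23159/4035 ≈ -5.7395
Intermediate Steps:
c(C) = 3*C
H(J, w) = -⅕ (H(J, w) = (1/(-4 + 3*(-2)) + 0)*2 = (1/(-4 - 6) + 0)*2 = (1/(-10) + 0)*2 = (-⅒ + 0)*2 = -⅒*2 = -⅕)
(4632 + H(-22, 46))/(2085 + (-1706 - 1186)) = (4632 - ⅕)/(2085 + (-1706 - 1186)) = 23159/(5*(2085 - 2892)) = (23159/5)/(-807) = (23159/5)*(-1/807) = -23159/4035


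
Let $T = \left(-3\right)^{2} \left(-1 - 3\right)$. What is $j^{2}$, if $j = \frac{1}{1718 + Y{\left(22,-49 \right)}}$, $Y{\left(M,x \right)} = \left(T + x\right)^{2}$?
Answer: $\frac{1}{79977249} \approx 1.2504 \cdot 10^{-8}$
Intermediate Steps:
$T = -36$ ($T = 9 \left(-4\right) = -36$)
$Y{\left(M,x \right)} = \left(-36 + x\right)^{2}$
$j = \frac{1}{8943}$ ($j = \frac{1}{1718 + \left(-36 - 49\right)^{2}} = \frac{1}{1718 + \left(-85\right)^{2}} = \frac{1}{1718 + 7225} = \frac{1}{8943} \approx 0.00011182$)
$j^{2} = \left(\frac{1}{8943}\right)^{2} = \frac{1}{79977249}$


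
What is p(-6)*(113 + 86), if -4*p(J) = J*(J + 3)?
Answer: -1791/2 ≈ -895.50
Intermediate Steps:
p(J) = -J*(3 + J)/4 (p(J) = -J*(J + 3)/4 = -J*(3 + J)/4)
p(-6)*(113 + 86) = (-¼*(-6)*(3 - 6))*(113 + 86) = -¼*(-6)*(-3)*199 = -9/2*199 = -1791/2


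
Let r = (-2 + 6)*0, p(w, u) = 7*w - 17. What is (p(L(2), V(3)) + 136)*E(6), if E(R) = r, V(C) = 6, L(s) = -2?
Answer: 0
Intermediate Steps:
p(w, u) = -17 + 7*w
r = 0 (r = 4*0 = 0)
E(R) = 0
(p(L(2), V(3)) + 136)*E(6) = ((-17 + 7*(-2)) + 136)*0 = ((-17 - 14) + 136)*0 = (-31 + 136)*0 = 105*0 = 0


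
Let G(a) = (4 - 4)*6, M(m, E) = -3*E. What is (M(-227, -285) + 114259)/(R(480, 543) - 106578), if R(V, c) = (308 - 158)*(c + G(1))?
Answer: -57557/12564 ≈ -4.5811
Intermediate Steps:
G(a) = 0 (G(a) = 0*6 = 0)
R(V, c) = 150*c (R(V, c) = (308 - 158)*(c + 0) = 150*c)
(M(-227, -285) + 114259)/(R(480, 543) - 106578) = (-3*(-285) + 114259)/(150*543 - 106578) = (855 + 114259)/(81450 - 106578) = 115114/(-25128) = 115114*(-1/25128) = -57557/12564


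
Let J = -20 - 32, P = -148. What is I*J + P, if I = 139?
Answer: -7376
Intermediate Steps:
J = -52
I*J + P = 139*(-52) - 148 = -7228 - 148 = -7376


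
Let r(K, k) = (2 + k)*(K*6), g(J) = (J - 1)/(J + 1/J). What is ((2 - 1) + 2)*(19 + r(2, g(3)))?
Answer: 753/5 ≈ 150.60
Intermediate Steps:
g(J) = (-1 + J)/(J + 1/J)
r(K, k) = 6*K*(2 + k) (r(K, k) = (2 + k)*(6*K) = 6*K*(2 + k))
((2 - 1) + 2)*(19 + r(2, g(3))) = ((2 - 1) + 2)*(19 + 6*2*(2 + 3*(-1 + 3)/(1 + 3**2))) = (1 + 2)*(19 + 6*2*(2 + 3*2/(1 + 9))) = 3*(19 + 6*2*(2 + 3*2/10)) = 3*(19 + 6*2*(2 + 3*(1/10)*2)) = 3*(19 + 6*2*(2 + 3/5)) = 3*(19 + 6*2*(13/5)) = 3*(19 + 156/5) = 3*(251/5) = 753/5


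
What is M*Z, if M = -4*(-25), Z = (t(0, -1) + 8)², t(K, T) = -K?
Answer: 6400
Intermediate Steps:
Z = 64 (Z = (-1*0 + 8)² = (0 + 8)² = 8² = 64)
M = 100
M*Z = 100*64 = 6400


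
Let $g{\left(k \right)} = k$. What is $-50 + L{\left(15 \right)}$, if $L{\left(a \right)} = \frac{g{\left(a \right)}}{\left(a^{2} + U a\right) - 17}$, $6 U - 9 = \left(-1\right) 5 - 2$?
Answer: $- \frac{3545}{71} \approx -49.93$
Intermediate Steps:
$U = \frac{1}{3}$ ($U = \frac{3}{2} + \frac{\left(-1\right) 5 - 2}{6} = \frac{3}{2} + \frac{-5 - 2}{6} = \frac{3}{2} + \frac{1}{6} \left(-7\right) = \frac{3}{2} - \frac{7}{6} = \frac{1}{3} \approx 0.33333$)
$L{\left(a \right)} = \frac{a}{-17 + a^{2} + \frac{a}{3}}$ ($L{\left(a \right)} = \frac{a}{\left(a^{2} + \frac{a}{3}\right) - 17} = \frac{a}{-17 + a^{2} + \frac{a}{3}}$)
$-50 + L{\left(15 \right)} = -50 + 3 \cdot 15 \frac{1}{-51 + 15 + 3 \cdot 15^{2}} = -50 + 3 \cdot 15 \frac{1}{-51 + 15 + 3 \cdot 225} = -50 + 3 \cdot 15 \frac{1}{-51 + 15 + 675} = -50 + 3 \cdot 15 \cdot \frac{1}{639} = -50 + \frac{5}{71} = - \frac{3545}{71}$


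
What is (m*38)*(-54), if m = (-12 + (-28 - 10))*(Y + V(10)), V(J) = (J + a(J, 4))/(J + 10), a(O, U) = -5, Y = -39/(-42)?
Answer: 846450/7 ≈ 1.2092e+5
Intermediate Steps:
Y = 13/14 (Y = -39*(-1/42) = 13/14 ≈ 0.92857)
V(J) = (-5 + J)/(10 + J) (V(J) = (J - 5)/(J + 10) = (-5 + J)/(10 + J))
m = -825/14 (m = (-12 + (-28 - 10))*(13/14 + (-5 + 10)/(10 + 10)) = (-12 - 38)*(13/14 + 5/20) = -50*(13/14 + (1/20)*5) = -50*(13/14 + ¼) = -50*33/28 = -825/14 ≈ -58.929)
(m*38)*(-54) = -825/14*38*(-54) = -15675/7*(-54) = 846450/7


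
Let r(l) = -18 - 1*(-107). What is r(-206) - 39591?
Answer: -39502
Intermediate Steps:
r(l) = 89 (r(l) = -18 + 107 = 89)
r(-206) - 39591 = 89 - 39591 = -39502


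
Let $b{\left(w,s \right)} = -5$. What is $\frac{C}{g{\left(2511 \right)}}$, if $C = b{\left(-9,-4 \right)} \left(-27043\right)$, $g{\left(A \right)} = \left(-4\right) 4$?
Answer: $- \frac{135215}{16} \approx -8450.9$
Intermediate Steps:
$g{\left(A \right)} = -16$
$C = 135215$ ($C = \left(-5\right) \left(-27043\right) = 135215$)
$\frac{C}{g{\left(2511 \right)}} = \frac{135215}{-16} = 135215 \left(- \frac{1}{16}\right) = - \frac{135215}{16}$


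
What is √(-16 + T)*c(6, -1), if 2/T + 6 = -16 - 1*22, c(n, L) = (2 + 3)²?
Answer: 25*I*√7766/22 ≈ 100.14*I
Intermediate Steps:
c(n, L) = 25 (c(n, L) = 5² = 25)
T = -1/22 (T = 2/(-6 + (-16 - 1*22)) = 2/(-6 + (-16 - 22)) = 2/(-6 - 38) = 2/(-44) = 2*(-1/44) = -1/22 ≈ -0.045455)
√(-16 + T)*c(6, -1) = √(-16 - 1/22)*25 = √(-353/22)*25 = (I*√7766/22)*25 = 25*I*√7766/22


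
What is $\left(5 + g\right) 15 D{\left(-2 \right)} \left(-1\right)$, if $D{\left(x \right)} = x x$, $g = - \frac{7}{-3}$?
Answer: $-440$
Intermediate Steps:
$g = \frac{7}{3}$ ($g = \left(-7\right) \left(- \frac{1}{3}\right) = \frac{7}{3} \approx 2.3333$)
$D{\left(x \right)} = x^{2}$
$\left(5 + g\right) 15 D{\left(-2 \right)} \left(-1\right) = \left(5 + \frac{7}{3}\right) 15 \left(-2\right)^{2} \left(-1\right) = \frac{22 \cdot 15 \cdot 4 \left(-1\right)}{3} = \frac{22 \cdot 60 \left(-1\right)}{3} = \frac{22}{3} \left(-60\right) = -440$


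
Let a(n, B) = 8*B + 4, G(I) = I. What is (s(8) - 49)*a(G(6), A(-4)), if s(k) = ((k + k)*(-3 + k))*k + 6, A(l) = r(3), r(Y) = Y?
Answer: 16716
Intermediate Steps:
A(l) = 3
a(n, B) = 4 + 8*B
s(k) = 6 + 2*k²*(-3 + k) (s(k) = ((2*k)*(-3 + k))*k + 6 = (2*k*(-3 + k))*k + 6 = 2*k²*(-3 + k) + 6 = 6 + 2*k²*(-3 + k))
(s(8) - 49)*a(G(6), A(-4)) = ((6 - 6*8² + 2*8³) - 49)*(4 + 8*3) = ((6 - 6*64 + 2*512) - 49)*(4 + 24) = ((6 - 384 + 1024) - 49)*28 = (646 - 49)*28 = 597*28 = 16716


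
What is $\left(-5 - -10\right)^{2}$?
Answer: $25$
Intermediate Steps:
$\left(-5 - -10\right)^{2} = \left(-5 + 10\right)^{2} = 5^{2} = 25$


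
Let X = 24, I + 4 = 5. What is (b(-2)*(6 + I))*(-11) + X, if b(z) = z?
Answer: 178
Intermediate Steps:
I = 1 (I = -4 + 5 = 1)
(b(-2)*(6 + I))*(-11) + X = -2*(6 + 1)*(-11) + 24 = -2*7*(-11) + 24 = -14*(-11) + 24 = 154 + 24 = 178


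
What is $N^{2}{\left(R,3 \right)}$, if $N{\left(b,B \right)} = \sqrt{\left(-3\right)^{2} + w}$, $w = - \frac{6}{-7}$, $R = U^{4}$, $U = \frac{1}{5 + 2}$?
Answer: $\frac{69}{7} \approx 9.8571$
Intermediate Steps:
$U = \frac{1}{7} \approx 0.14286$
$R = \frac{1}{2401}$ ($R = \left(\frac{1}{7}\right)^{4} = \frac{1}{2401} \approx 0.00041649$)
$w = \frac{6}{7}$ ($w = \left(-6\right) \left(- \frac{1}{7}\right) = \frac{6}{7} \approx 0.85714$)
$N{\left(b,B \right)} = \frac{\sqrt{483}}{7}$ ($N{\left(b,B \right)} = \sqrt{\left(-3\right)^{2} + \frac{6}{7}} = \sqrt{9 + \frac{6}{7}} = \sqrt{\frac{69}{7}} = \frac{\sqrt{483}}{7}$)
$N^{2}{\left(R,3 \right)} = \left(\frac{\sqrt{483}}{7}\right)^{2} = \frac{69}{7}$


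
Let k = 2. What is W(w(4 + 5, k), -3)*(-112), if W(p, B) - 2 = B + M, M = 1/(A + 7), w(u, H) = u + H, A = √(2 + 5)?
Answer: 280/3 + 8*√7/3 ≈ 100.39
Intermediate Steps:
A = √7 ≈ 2.6458
w(u, H) = H + u
M = 1/(7 + √7) (M = 1/(√7 + 7) = 1/(7 + √7) ≈ 0.10367)
W(p, B) = 13/6 + B - √7/42 (W(p, B) = 2 + (B + (⅙ - √7/42)) = 2 + (⅙ + B - √7/42) = 13/6 + B - √7/42)
W(w(4 + 5, k), -3)*(-112) = (13/6 - 3 - √7/42)*(-112) = (-⅚ - √7/42)*(-112) = 280/3 + 8*√7/3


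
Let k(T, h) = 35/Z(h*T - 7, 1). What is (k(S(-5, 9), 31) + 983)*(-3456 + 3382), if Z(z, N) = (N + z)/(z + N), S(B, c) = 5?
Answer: -75332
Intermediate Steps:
Z(z, N) = 1 (Z(z, N) = (N + z)/(N + z) = 1)
k(T, h) = 35 (k(T, h) = 35/1 = 35*1 = 35)
(k(S(-5, 9), 31) + 983)*(-3456 + 3382) = (35 + 983)*(-3456 + 3382) = 1018*(-74) = -75332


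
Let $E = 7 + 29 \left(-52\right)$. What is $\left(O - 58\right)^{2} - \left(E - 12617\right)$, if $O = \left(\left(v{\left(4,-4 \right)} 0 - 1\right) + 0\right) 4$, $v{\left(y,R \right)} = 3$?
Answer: $17962$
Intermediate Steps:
$O = -4$ ($O = \left(\left(3 \cdot 0 - 1\right) + 0\right) 4 = \left(\left(0 - 1\right) + 0\right) 4 = \left(-1 + 0\right) 4 = \left(-1\right) 4 = -4$)
$E = -1501$ ($E = 7 - 1508 = -1501$)
$\left(O - 58\right)^{2} - \left(E - 12617\right) = \left(-4 - 58\right)^{2} - \left(-1501 - 12617\right) = \left(-62\right)^{2} - \left(-1501 - 12617\right) = 3844 - -14118 = 3844 + 14118 = 17962$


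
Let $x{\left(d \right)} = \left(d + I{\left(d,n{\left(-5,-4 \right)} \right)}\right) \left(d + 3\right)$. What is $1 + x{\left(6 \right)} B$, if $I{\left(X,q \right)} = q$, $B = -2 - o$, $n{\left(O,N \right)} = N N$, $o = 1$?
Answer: $-593$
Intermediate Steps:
$n{\left(O,N \right)} = N^{2}$
$B = -3$ ($B = -2 - 1 = -3$)
$x{\left(d \right)} = \left(3 + d\right) \left(16 + d\right)$ ($x{\left(d \right)} = \left(d + \left(-4\right)^{2}\right) \left(d + 3\right) = \left(d + 16\right) \left(3 + d\right) = \left(16 + d\right) \left(3 + d\right) = \left(3 + d\right) \left(16 + d\right)$)
$1 + x{\left(6 \right)} B = 1 + \left(48 + 6^{2} + 19 \cdot 6\right) \left(-3\right) = 1 + \left(48 + 36 + 114\right) \left(-3\right) = 1 + 198 \left(-3\right) = 1 - 594 = -593$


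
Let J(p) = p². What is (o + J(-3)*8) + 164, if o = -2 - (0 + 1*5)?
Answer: 229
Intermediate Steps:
o = -7 (o = -2 - (0 + 5) = -2 - 1*5 = -2 - 5 = -7)
(o + J(-3)*8) + 164 = (-7 + (-3)²*8) + 164 = (-7 + 9*8) + 164 = (-7 + 72) + 164 = 65 + 164 = 229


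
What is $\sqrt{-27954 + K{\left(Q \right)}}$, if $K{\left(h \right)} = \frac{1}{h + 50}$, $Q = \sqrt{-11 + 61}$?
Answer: $\frac{\sqrt{-6988495 - 698850 \sqrt{2}}}{5 \sqrt{10 + \sqrt{2}}} \approx 167.19 i$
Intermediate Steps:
$Q = 5 \sqrt{2}$ ($Q = \sqrt{50} = 5 \sqrt{2} \approx 7.0711$)
$K{\left(h \right)} = \frac{1}{50 + h}$
$\sqrt{-27954 + K{\left(Q \right)}} = \sqrt{-27954 + \frac{1}{50 + 5 \sqrt{2}}}$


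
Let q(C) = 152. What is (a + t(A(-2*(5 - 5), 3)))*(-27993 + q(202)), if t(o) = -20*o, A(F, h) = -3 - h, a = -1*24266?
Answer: 672248786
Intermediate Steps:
a = -24266
(a + t(A(-2*(5 - 5), 3)))*(-27993 + q(202)) = (-24266 - 20*(-3 - 1*3))*(-27993 + 152) = (-24266 - 20*(-3 - 3))*(-27841) = (-24266 - 20*(-6))*(-27841) = (-24266 + 120)*(-27841) = -24146*(-27841) = 672248786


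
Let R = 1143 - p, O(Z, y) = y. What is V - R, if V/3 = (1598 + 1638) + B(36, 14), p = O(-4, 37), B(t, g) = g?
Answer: 8644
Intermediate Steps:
p = 37
V = 9750 (V = 3*((1598 + 1638) + 14) = 3*(3236 + 14) = 3*3250 = 9750)
R = 1106 (R = 1143 - 1*37 = 1143 - 37 = 1106)
V - R = 9750 - 1*1106 = 9750 - 1106 = 8644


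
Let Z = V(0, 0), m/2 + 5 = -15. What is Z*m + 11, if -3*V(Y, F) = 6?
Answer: 91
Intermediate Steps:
m = -40 (m = -10 + 2*(-15) = -10 - 30 = -40)
V(Y, F) = -2 (V(Y, F) = -⅓*6 = -2)
Z = -2
Z*m + 11 = -2*(-40) + 11 = 80 + 11 = 91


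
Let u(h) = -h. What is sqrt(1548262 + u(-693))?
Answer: sqrt(1548955) ≈ 1244.6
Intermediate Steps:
sqrt(1548262 + u(-693)) = sqrt(1548262 - 1*(-693)) = sqrt(1548262 + 693) = sqrt(1548955)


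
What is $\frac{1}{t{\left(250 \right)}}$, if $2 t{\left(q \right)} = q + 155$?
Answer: $\frac{2}{405} \approx 0.0049383$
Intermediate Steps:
$t{\left(q \right)} = \frac{155}{2} + \frac{q}{2}$ ($t{\left(q \right)} = \frac{q + 155}{2} = \frac{155 + q}{2} = \frac{155}{2} + \frac{q}{2}$)
$\frac{1}{t{\left(250 \right)}} = \frac{1}{\frac{155}{2} + \frac{1}{2} \cdot 250} = \frac{1}{\frac{155}{2} + 125} = \frac{1}{\frac{405}{2}} = \frac{2}{405}$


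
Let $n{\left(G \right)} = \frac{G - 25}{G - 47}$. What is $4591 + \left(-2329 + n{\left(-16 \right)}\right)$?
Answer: $\frac{142547}{63} \approx 2262.7$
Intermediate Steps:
$n{\left(G \right)} = \frac{-25 + G}{-47 + G}$
$4591 + \left(-2329 + n{\left(-16 \right)}\right) = 4591 - \left(2329 - \frac{-25 - 16}{-47 - 16}\right) = 4591 - \left(2329 - \frac{1}{-63} \left(-41\right)\right) = 4591 - \frac{146686}{63} = \frac{142547}{63}$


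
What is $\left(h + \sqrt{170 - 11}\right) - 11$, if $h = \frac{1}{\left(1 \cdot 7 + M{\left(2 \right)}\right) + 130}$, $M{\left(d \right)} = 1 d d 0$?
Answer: $- \frac{1506}{137} + \sqrt{159} \approx 1.6168$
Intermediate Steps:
$M{\left(d \right)} = 0$ ($M{\left(d \right)} = d d 0 = d^{2} \cdot 0 = 0$)
$h = \frac{1}{137}$ ($h = \frac{1}{\left(1 \cdot 7 + 0\right) + 130} = \frac{1}{\left(7 + 0\right) + 130} = \frac{1}{7 + 130} = \frac{1}{137} \approx 0.0072993$)
$\left(h + \sqrt{170 - 11}\right) - 11 = \left(\frac{1}{137} + \sqrt{170 - 11}\right) - 11 = \left(\frac{1}{137} + \sqrt{159}\right) - 11 = - \frac{1506}{137} + \sqrt{159}$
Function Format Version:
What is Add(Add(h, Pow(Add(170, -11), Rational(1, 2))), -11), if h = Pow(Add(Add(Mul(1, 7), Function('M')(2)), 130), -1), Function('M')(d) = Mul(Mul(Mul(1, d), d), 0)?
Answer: Add(Rational(-1506, 137), Pow(159, Rational(1, 2))) ≈ 1.6168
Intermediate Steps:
Function('M')(d) = 0 (Function('M')(d) = Mul(Mul(d, d), 0) = Mul(Pow(d, 2), 0) = 0)
h = Rational(1, 137) (h = Pow(Add(Add(Mul(1, 7), 0), 130), -1) = Pow(Add(Add(7, 0), 130), -1) = Pow(Add(7, 130), -1) = Pow(137, -1) = Rational(1, 137) ≈ 0.0072993)
Add(Add(h, Pow(Add(170, -11), Rational(1, 2))), -11) = Add(Add(Rational(1, 137), Pow(Add(170, -11), Rational(1, 2))), -11) = Add(Add(Rational(1, 137), Pow(159, Rational(1, 2))), -11) = Add(Rational(-1506, 137), Pow(159, Rational(1, 2)))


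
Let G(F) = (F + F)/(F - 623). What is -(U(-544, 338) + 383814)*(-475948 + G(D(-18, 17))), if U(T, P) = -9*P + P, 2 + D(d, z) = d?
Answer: 116632817441640/643 ≈ 1.8139e+11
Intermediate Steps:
D(d, z) = -2 + d
G(F) = 2*F/(-623 + F) (G(F) = (2*F)/(-623 + F) = 2*F/(-623 + F))
U(T, P) = -8*P
-(U(-544, 338) + 383814)*(-475948 + G(D(-18, 17))) = -(-8*338 + 383814)*(-475948 + 2*(-2 - 18)/(-623 + (-2 - 18))) = -(-2704 + 383814)*(-475948 + 2*(-20)/(-623 - 20)) = -381110*(-475948 + 2*(-20)/(-643)) = -381110*(-475948 + 2*(-20)*(-1/643)) = -381110*(-475948 + 40/643) = -381110*(-306034524)/643 = -1*(-116632817441640/643) = 116632817441640/643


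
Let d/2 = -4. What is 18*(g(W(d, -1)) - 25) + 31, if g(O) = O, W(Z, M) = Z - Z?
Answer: -419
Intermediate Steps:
d = -8 (d = 2*(-4) = -8)
W(Z, M) = 0
18*(g(W(d, -1)) - 25) + 31 = 18*(0 - 25) + 31 = 18*(-25) + 31 = -450 + 31 = -419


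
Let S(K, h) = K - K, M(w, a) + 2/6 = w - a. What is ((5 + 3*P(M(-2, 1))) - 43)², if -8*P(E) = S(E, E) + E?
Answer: 21609/16 ≈ 1350.6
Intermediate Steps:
M(w, a) = -⅓ + w - a (M(w, a) = -⅓ + (w - a) = -⅓ + w - a)
S(K, h) = 0
P(E) = -E/8 (P(E) = -(0 + E)/8 = -E/8)
((5 + 3*P(M(-2, 1))) - 43)² = ((5 + 3*(-(-⅓ - 2 - 1*1)/8)) - 43)² = ((5 + 3*(-(-⅓ - 2 - 1)/8)) - 43)² = ((5 + 3*(-⅛*(-10/3))) - 43)² = ((5 + 3*(5/12)) - 43)² = ((5 + 5/4) - 43)² = (25/4 - 43)² = (-147/4)² = 21609/16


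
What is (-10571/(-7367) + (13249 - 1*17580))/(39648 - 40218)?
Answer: 15947953/2099595 ≈ 7.5957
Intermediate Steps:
(-10571/(-7367) + (13249 - 1*17580))/(39648 - 40218) = (-10571*(-1/7367) + (13249 - 17580))/(-570) = (10571/7367 - 4331)*(-1/570) = -31895906/7367*(-1/570) = 15947953/2099595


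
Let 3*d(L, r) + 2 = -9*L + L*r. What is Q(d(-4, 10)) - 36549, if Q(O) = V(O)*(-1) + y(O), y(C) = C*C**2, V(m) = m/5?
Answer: -182783/5 ≈ -36557.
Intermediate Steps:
V(m) = m/5 (V(m) = m*(1/5) = m/5)
d(L, r) = -2/3 - 3*L + L*r/3 (d(L, r) = -2/3 + (-9*L + L*r)/3 = -2/3 + (-3*L + L*r/3) = -2/3 - 3*L + L*r/3)
y(C) = C**3
Q(O) = O**3 - O/5 (Q(O) = (O/5)*(-1) + O**3 = -O/5 + O**3 = O**3 - O/5)
Q(d(-4, 10)) - 36549 = ((-2/3 - 3*(-4) + (1/3)*(-4)*10)**3 - (-2/3 - 3*(-4) + (1/3)*(-4)*10)/5) - 36549 = ((-2/3 + 12 - 40/3)**3 - (-2/3 + 12 - 40/3)/5) - 36549 = ((-2)**3 - 1/5*(-2)) - 36549 = (-8 + 2/5) - 36549 = -38/5 - 36549 = -182783/5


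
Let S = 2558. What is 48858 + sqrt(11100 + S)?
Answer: 48858 + sqrt(13658) ≈ 48975.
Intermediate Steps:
48858 + sqrt(11100 + S) = 48858 + sqrt(11100 + 2558) = 48858 + sqrt(13658)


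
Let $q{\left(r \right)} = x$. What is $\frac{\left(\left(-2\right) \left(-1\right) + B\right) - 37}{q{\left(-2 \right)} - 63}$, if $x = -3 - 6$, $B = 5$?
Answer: $\frac{5}{12} \approx 0.41667$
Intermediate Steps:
$x = -9$ ($x = -3 - 6 = -9$)
$q{\left(r \right)} = -9$
$\frac{\left(\left(-2\right) \left(-1\right) + B\right) - 37}{q{\left(-2 \right)} - 63} = \frac{\left(\left(-2\right) \left(-1\right) + 5\right) - 37}{-9 - 63} = \frac{\left(2 + 5\right) - 37}{-72} = \left(7 - 37\right) \left(- \frac{1}{72}\right) = \left(-30\right) \left(- \frac{1}{72}\right) = \frac{5}{12}$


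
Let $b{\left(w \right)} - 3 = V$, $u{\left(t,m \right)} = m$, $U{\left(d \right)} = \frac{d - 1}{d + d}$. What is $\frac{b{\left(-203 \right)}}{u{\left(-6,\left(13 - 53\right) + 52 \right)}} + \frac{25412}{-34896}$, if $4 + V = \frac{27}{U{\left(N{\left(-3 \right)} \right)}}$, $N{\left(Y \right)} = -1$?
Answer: $\frac{4183}{2908} \approx 1.4384$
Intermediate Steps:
$U{\left(d \right)} = \frac{-1 + d}{2 d}$
$V = 23$ ($V = -4 + \frac{27}{\frac{1}{2} \frac{1}{-1} \left(-1 - 1\right)} = -4 + \frac{27}{\frac{1}{2} \left(-1\right) \left(-2\right)} = -4 + \frac{27}{1} = -4 + 27 \cdot 1 = -4 + 27 = 23$)
$b{\left(w \right)} = 26$ ($b{\left(w \right)} = 3 + 23 = 26$)
$\frac{b{\left(-203 \right)}}{u{\left(-6,\left(13 - 53\right) + 52 \right)}} + \frac{25412}{-34896} = \frac{26}{\left(13 - 53\right) + 52} + \frac{25412}{-34896} = \frac{26}{-40 + 52} + 25412 \left(- \frac{1}{34896}\right) = \frac{26}{12} - \frac{6353}{8724} = 26 \cdot \frac{1}{12} - \frac{6353}{8724} = \frac{13}{6} - \frac{6353}{8724} = \frac{4183}{2908}$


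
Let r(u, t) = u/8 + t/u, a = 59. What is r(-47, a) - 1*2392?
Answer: -902073/376 ≈ -2399.1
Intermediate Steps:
r(u, t) = u/8 + t/u (r(u, t) = u*(1/8) + t/u = u/8 + t/u)
r(-47, a) - 1*2392 = ((1/8)*(-47) + 59/(-47)) - 1*2392 = (-47/8 + 59*(-1/47)) - 2392 = (-47/8 - 59/47) - 2392 = -2681/376 - 2392 = -902073/376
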